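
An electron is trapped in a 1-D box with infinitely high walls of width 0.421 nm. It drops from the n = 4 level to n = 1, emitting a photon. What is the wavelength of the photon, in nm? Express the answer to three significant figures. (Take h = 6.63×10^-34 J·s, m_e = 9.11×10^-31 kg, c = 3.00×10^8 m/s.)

λ = 39.0 nm

E_1 = h²/(8m_eL²) = 3.403×10^-19 J, so ΔE = (4² − 1²)E_1 = 5.105×10^-18 J.
λ = hc/ΔE = (6.63×10^-34·3.00×10^8)/5.105×10^-18 = 3.90×10^-8 m = 39.0 nm.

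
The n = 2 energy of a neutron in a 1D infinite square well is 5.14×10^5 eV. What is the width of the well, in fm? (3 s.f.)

From E_n = n²h²/(8m_nL²), L = n·h/√(8m_nE_n).
E_2 = 5.14×10^5 eV = 8.234×10^-14 J, so L = 2·6.626×10^-34/√(8·1.675×10^-27·8.234×10^-14) = 3.99×10^-14 m = 39.9 fm.

L = 39.9 fm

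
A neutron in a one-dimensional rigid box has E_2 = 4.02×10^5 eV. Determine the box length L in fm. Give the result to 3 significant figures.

From E_n = n²h²/(8m_nL²), L = n·h/√(8m_nE_n).
E_2 = 4.02×10^5 eV = 6.440×10^-14 J, so L = 2·6.626×10^-34/√(8·1.675×10^-27·6.440×10^-14) = 4.51×10^-14 m = 45.1 fm.

L = 45.1 fm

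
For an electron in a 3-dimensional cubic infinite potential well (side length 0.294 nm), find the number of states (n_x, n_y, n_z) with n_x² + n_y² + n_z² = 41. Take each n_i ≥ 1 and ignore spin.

The level has n_x² + n_y² + n_z² = 41. The ordered positive-integer solutions are (1, 2, 6), (1, 6, 2), (2, 1, 6), (2, 6, 1), (3, 4, 4), (4, 3, 4), (4, 4, 3), (6, 1, 2), (6, 2, 1).
That gives 9 states.

degeneracy = 9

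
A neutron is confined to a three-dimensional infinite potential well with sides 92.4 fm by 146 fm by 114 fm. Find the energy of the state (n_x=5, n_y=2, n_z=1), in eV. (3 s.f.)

For a 3D rectangular well E = (h²/8m_n)·Σ n_i²/L_i² = (6.626×10^-34)²/(8·1.675×10^-27) · [5²/(92.4 fm)² + 2²/(146 fm)² + 1²/(114 fm)²].
Evaluating gives E = 1.046×10^-13 J = 6.53×10^5 eV.

E = 6.53×10^5 eV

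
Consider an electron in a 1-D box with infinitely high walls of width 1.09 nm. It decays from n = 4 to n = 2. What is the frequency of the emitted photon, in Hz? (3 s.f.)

f = 9.18×10^14 Hz

E_1 = h²/(8m_eL²) = 5.071×10^-20 J and ΔE = (4² − 2²)E_1 = 6.085×10^-19 J.
f = ΔE/h = 6.085×10^-19/6.626×10^-34 = 9.18×10^14 Hz.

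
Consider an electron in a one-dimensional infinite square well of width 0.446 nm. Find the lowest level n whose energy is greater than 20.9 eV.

E_1 = h²/(8m_eL²) = 3.029×10^-19 J = 1.891 eV.
Need n² > 20.9/1.891 = 11.05, i.e. n > 3.324.
The smallest integer satisfying this is n = 4.

n = 4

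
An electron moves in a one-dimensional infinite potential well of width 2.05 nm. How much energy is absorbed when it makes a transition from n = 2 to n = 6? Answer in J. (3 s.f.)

|ΔE| = 4.59×10^-19 J

E_1 = h²/(8m_eL²) = 1.434×10^-20 J.
|ΔE| = |2² − 6²|·E_1 = 32·1.434×10^-20 J = 4.59×10^-19 J.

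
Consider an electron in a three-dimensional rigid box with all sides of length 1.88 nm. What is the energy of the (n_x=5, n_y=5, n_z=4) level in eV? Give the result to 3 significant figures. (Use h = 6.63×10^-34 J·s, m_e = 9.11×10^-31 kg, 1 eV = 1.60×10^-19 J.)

E = 7.04 eV

For a 3D rectangular well E = (h²/8m_e)·Σ n_i²/L_i² = (6.63×10^-34)²/(8·9.11×10^-31) · [5²/(1.88 nm)² + 5²/(1.88 nm)² + 4²/(1.88 nm)²].
Evaluating gives E = 1.126×10^-18 J = 7.04 eV.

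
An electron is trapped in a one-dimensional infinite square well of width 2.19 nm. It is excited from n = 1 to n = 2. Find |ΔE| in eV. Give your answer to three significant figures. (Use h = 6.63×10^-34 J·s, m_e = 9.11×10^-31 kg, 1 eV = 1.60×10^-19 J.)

E_1 = h²/(8m_eL²) = 1.258×10^-20 J.
|ΔE| = |1² − 2²|·E_1 = 3·1.258×10^-20 J = 3.774×10^-20 J = 0.236 eV.

|ΔE| = 0.236 eV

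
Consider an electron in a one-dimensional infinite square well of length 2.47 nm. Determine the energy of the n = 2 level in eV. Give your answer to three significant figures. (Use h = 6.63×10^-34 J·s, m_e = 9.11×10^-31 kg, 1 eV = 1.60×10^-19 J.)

E_2 = 0.247 eV

For an infinite well E_n = n²h²/(8m_eL²), so E_1 = h²/(8m_eL²) = (6.63×10^-34)²/(8·9.11×10^-31·(2.47×10^-9 m)²) = 9.886×10^-21 J.
Then E_2 = 2²·E_1 = 4·9.886×10^-21 J = 3.954×10^-20 J.
Converting, E_2 = 3.954×10^-20 J / (1.60×10^-19 J/eV) = 0.247 eV.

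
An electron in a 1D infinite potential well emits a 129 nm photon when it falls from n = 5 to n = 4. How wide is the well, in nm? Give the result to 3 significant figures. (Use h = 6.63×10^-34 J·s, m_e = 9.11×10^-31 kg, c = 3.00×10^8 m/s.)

L = 0.593 nm

The photon carries ΔE = hc/λ = 6.63×10^-34·3.00×10^8/1.29×10^-7 m = 1.542×10^-18 J.
Since ΔE = (5² − 4²)E_1, E_1 = 1.713×10^-19 J, and L = h/√(8m_eE_1) = 5.93×10^-10 m = 0.593 nm.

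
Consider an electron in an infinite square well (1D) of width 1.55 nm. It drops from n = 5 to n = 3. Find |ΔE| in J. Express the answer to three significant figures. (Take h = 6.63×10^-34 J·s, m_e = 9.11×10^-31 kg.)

E_1 = h²/(8m_eL²) = 2.510×10^-20 J.
|ΔE| = |5² − 3²|·E_1 = 16·2.510×10^-20 J = 4.02×10^-19 J.

|ΔE| = 4.02×10^-19 J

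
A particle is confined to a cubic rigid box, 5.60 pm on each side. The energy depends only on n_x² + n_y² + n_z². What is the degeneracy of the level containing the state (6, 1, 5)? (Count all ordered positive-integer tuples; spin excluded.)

degeneracy = 12

The level has n_x² + n_y² + n_z² = 62. The ordered positive-integer solutions are (1, 5, 6), (1, 6, 5), (2, 3, 7), (2, 7, 3), (3, 2, 7), (3, 7, 2), (5, 1, 6), (5, 6, 1), (6, 1, 5), (6, 5, 1), (7, 2, 3), (7, 3, 2).
That gives 12 states.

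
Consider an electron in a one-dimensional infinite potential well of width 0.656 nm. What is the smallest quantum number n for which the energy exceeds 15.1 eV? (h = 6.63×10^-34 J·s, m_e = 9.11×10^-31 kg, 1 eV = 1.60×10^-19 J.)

E_1 = h²/(8m_eL²) = 1.402×10^-19 J = 0.8763 eV.
Need n² > 15.1/0.8763 = 17.23, i.e. n > 4.151.
The smallest integer satisfying this is n = 5.

n = 5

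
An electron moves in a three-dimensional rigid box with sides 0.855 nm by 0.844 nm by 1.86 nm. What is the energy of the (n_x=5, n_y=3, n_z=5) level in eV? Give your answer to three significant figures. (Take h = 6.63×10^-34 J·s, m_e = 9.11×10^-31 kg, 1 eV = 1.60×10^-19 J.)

For a 3D rectangular well E = (h²/8m_e)·Σ n_i²/L_i² = (6.63×10^-34)²/(8·9.11×10^-31) · [5²/(0.855 nm)² + 3²/(0.844 nm)² + 5²/(1.86 nm)²].
Evaluating gives E = 3.261×10^-18 J = 20.4 eV.

E = 20.4 eV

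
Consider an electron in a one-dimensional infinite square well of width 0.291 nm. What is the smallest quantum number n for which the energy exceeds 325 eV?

n = 9

E_1 = h²/(8m_eL²) = 7.115×10^-19 J = 4.441 eV.
Need n² > 325/4.441 = 73.18, i.e. n > 8.555.
The smallest integer satisfying this is n = 9.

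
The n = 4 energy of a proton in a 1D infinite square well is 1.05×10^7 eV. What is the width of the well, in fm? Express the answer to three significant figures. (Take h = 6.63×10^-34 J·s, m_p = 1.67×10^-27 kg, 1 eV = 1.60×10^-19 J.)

L = 17.7 fm

From E_n = n²h²/(8m_pL²), L = n·h/√(8m_pE_n).
E_4 = 1.05×10^7 eV = 1.680×10^-12 J, so L = 4·6.63×10^-34/√(8·1.67×10^-27·1.680×10^-12) = 1.77×10^-14 m = 17.7 fm.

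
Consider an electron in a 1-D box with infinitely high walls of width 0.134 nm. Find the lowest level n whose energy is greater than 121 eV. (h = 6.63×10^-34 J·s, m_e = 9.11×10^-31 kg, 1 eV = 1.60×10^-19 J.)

n = 3

E_1 = h²/(8m_eL²) = 3.359×10^-18 J = 20.99 eV.
Need n² > 121/20.99 = 5.765, i.e. n > 2.401.
The smallest integer satisfying this is n = 3.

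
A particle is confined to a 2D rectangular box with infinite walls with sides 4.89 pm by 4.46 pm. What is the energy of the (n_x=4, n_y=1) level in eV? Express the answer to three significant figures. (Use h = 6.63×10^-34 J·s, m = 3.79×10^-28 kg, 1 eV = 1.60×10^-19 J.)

E = 652 eV

For a 2D rectangular well E = (h²/8m)·Σ n_i²/L_i² = (6.63×10^-34)²/(8·3.79×10^-28) · [4²/(4.89 pm)² + 1²/(4.46 pm)²].
Evaluating gives E = 1.043×10^-16 J = 652 eV.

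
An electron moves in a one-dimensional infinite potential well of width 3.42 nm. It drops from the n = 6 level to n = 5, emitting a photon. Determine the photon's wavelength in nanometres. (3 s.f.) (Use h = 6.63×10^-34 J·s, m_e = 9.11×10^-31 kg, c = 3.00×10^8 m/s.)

λ = 3.51×10^3 nm

E_1 = h²/(8m_eL²) = 5.157×10^-21 J, so ΔE = (6² − 5²)E_1 = 5.673×10^-20 J.
λ = hc/ΔE = (6.63×10^-34·3.00×10^8)/5.673×10^-20 = 3.51×10^-6 m = 3.51×10^3 nm.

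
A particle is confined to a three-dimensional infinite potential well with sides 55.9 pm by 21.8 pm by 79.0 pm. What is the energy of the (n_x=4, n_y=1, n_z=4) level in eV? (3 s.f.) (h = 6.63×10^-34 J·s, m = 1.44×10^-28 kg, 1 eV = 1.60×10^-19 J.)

E = 23.3 eV

For a 3D rectangular well E = (h²/8m)·Σ n_i²/L_i² = (6.63×10^-34)²/(8·1.44×10^-28) · [4²/(55.9 pm)² + 1²/(21.8 pm)² + 4²/(79.0 pm)²].
Evaluating gives E = 3.735×10^-18 J = 23.3 eV.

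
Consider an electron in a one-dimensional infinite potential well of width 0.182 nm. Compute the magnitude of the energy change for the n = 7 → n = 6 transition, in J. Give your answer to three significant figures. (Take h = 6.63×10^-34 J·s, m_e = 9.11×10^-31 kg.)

E_1 = h²/(8m_eL²) = 1.821×10^-18 J.
|ΔE| = |7² − 6²|·E_1 = 13·1.821×10^-18 J = 2.37×10^-17 J.

|ΔE| = 2.37×10^-17 J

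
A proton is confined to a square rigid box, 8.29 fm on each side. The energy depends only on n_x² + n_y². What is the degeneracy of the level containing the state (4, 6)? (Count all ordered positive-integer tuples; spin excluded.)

degeneracy = 2

The level has n_x² + n_y² = 52. The ordered positive-integer solutions are (4, 6), (6, 4).
That gives 2 states.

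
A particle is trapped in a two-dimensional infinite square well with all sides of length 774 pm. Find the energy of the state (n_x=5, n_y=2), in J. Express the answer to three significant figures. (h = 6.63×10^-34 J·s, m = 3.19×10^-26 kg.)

E = 8.34×10^-23 J

For a 2D rectangular well E = (h²/8m)·Σ n_i²/L_i² = (6.63×10^-34)²/(8·3.19×10^-26) · [5²/(774 pm)² + 2²/(774 pm)²].
Evaluating gives E = 8.34×10^-23 J.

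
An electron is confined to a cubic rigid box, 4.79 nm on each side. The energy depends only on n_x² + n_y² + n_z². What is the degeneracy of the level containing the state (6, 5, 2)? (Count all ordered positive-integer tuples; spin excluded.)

The level has n_x² + n_y² + n_z² = 65. The ordered positive-integer solutions are (2, 5, 6), (2, 6, 5), (5, 2, 6), (5, 6, 2), (6, 2, 5), (6, 5, 2).
That gives 6 states.

degeneracy = 6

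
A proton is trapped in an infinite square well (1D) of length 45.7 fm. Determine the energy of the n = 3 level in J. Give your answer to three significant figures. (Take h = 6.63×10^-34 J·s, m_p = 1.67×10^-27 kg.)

E_3 = 1.42×10^-13 J

For an infinite well E_n = n²h²/(8m_pL²), so E_1 = h²/(8m_pL²) = (6.63×10^-34)²/(8·1.67×10^-27·(4.57×10^-14 m)²) = 1.575×10^-14 J.
Then E_3 = 3²·E_1 = 9·1.575×10^-14 J = 1.42×10^-13 J.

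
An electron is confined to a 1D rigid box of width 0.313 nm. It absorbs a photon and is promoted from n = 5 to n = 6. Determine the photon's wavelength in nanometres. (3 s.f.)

E_1 = h²/(8m_eL²) = 6.150×10^-19 J, so ΔE = (6² − 5²)E_1 = 6.765×10^-18 J.
λ = hc/ΔE = (6.626×10^-34·2.998×10^8)/6.765×10^-18 = 2.94×10^-8 m = 29.4 nm.

λ = 29.4 nm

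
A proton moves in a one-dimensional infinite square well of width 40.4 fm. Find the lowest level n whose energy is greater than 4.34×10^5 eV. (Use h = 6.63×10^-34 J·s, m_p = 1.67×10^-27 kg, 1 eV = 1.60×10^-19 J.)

n = 2

E_1 = h²/(8m_pL²) = 2.016×10^-14 J = 1.260×10^5 eV.
Need n² > 4.34×10^5/1.260×10^5 = 3.444, i.e. n > 1.856.
The smallest integer satisfying this is n = 2.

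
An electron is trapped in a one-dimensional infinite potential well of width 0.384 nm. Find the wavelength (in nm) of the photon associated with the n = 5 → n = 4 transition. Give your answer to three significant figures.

λ = 54.0 nm

E_1 = h²/(8m_eL²) = 4.086×10^-19 J, so ΔE = (5² − 4²)E_1 = 3.677×10^-18 J.
λ = hc/ΔE = (6.626×10^-34·2.998×10^8)/3.677×10^-18 = 5.40×10^-8 m = 54.0 nm.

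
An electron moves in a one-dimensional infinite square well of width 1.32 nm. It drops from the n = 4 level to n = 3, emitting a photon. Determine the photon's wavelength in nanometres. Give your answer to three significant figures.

E_1 = h²/(8m_eL²) = 3.458×10^-20 J, so ΔE = (4² − 3²)E_1 = 2.421×10^-19 J.
λ = hc/ΔE = (6.626×10^-34·2.998×10^8)/2.421×10^-19 = 8.21×10^-7 m = 821 nm.

λ = 821 nm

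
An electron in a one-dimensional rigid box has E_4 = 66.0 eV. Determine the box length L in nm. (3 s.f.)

From E_n = n²h²/(8m_eL²), L = n·h/√(8m_eE_n).
E_4 = 66.0 eV = 1.057×10^-17 J, so L = 4·6.626×10^-34/√(8·9.109×10^-31·1.057×10^-17) = 3.02×10^-10 m = 0.302 nm.

L = 0.302 nm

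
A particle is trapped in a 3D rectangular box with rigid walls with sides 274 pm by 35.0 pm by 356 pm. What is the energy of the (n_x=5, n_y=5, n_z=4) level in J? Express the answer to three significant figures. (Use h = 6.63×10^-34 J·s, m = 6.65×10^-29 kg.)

E = 1.72×10^-17 J

For a 3D rectangular well E = (h²/8m)·Σ n_i²/L_i² = (6.63×10^-34)²/(8·6.65×10^-29) · [5²/(274 pm)² + 5²/(35.0 pm)² + 4²/(356 pm)²].
Evaluating gives E = 1.72×10^-17 J.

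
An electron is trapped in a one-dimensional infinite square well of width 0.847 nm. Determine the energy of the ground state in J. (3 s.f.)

E_1 = 8.40×10^-20 J

For an infinite well E_n = n²h²/(8m_eL²), so E_1 = h²/(8m_eL²) = (6.626×10^-34)²/(8·9.109×10^-31·(8.47×10^-10 m)²) = 8.398×10^-20 J.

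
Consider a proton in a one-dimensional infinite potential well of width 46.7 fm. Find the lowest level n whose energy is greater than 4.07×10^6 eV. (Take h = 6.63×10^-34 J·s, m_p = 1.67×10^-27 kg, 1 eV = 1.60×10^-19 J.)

n = 7

E_1 = h²/(8m_pL²) = 1.509×10^-14 J = 9.431×10^4 eV.
Need n² > 4.07×10^6/9.431×10^4 = 43.16, i.e. n > 6.570.
The smallest integer satisfying this is n = 7.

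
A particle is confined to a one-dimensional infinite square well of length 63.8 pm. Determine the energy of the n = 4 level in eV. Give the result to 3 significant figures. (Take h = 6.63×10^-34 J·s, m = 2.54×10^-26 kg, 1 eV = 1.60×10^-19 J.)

E_4 = 0.0531 eV

For an infinite well E_n = n²h²/(8mL²), so E_1 = h²/(8mL²) = (6.63×10^-34)²/(8·2.54×10^-26·(6.38×10^-11 m)²) = 5.314×10^-22 J.
Then E_4 = 4²·E_1 = 16·5.314×10^-22 J = 8.502×10^-21 J.
Converting, E_4 = 8.502×10^-21 J / (1.60×10^-19 J/eV) = 0.0531 eV.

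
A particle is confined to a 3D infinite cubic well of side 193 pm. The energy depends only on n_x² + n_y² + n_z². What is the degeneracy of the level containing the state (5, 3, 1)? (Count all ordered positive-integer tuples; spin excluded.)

The level has n_x² + n_y² + n_z² = 35. The ordered positive-integer solutions are (1, 3, 5), (1, 5, 3), (3, 1, 5), (3, 5, 1), (5, 1, 3), (5, 3, 1).
That gives 6 states.

degeneracy = 6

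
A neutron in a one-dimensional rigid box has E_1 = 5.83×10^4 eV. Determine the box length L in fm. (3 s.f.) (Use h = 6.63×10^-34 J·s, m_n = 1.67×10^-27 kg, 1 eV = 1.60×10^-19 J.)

From E_n = n²h²/(8m_nL²), L = n·h/√(8m_nE_n).
E_1 = 5.83×10^4 eV = 9.328×10^-15 J, so L = 1·6.63×10^-34/√(8·1.67×10^-27·9.328×10^-15) = 5.94×10^-14 m = 59.4 fm.

L = 59.4 fm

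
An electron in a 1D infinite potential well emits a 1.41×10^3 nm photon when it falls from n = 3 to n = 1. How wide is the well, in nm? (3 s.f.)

L = 1.85 nm

The photon carries ΔE = hc/λ = 6.626×10^-34·2.998×10^8/1.41×10^-6 m = 1.409×10^-19 J.
Since ΔE = (3² − 1²)E_1, E_1 = 1.761×10^-20 J, and L = h/√(8m_eE_1) = 1.85×10^-9 m = 1.85 nm.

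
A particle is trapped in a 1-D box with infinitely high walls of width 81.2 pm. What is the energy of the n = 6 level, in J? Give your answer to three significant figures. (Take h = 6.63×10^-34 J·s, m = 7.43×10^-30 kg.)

For an infinite well E_n = n²h²/(8mL²), so E_1 = h²/(8mL²) = (6.63×10^-34)²/(8·7.43×10^-30·(8.12×10^-11 m)²) = 1.122×10^-18 J.
Then E_6 = 6²·E_1 = 36·1.122×10^-18 J = 4.04×10^-17 J.

E_6 = 4.04×10^-17 J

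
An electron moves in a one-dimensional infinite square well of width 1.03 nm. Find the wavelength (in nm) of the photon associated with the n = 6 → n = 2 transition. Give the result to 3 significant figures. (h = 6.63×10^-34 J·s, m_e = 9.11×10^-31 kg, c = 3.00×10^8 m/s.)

λ = 109 nm

E_1 = h²/(8m_eL²) = 5.685×10^-20 J, so ΔE = (6² − 2²)E_1 = 1.819×10^-18 J.
λ = hc/ΔE = (6.63×10^-34·3.00×10^8)/1.819×10^-18 = 1.09×10^-7 m = 109 nm.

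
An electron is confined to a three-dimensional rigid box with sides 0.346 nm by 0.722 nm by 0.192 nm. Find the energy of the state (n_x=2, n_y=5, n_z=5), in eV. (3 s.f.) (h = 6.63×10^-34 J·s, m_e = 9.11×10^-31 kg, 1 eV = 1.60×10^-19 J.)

E = 286 eV

For a 3D rectangular well E = (h²/8m_e)·Σ n_i²/L_i² = (6.63×10^-34)²/(8·9.11×10^-31) · [2²/(0.346 nm)² + 5²/(0.722 nm)² + 5²/(0.192 nm)²].
Evaluating gives E = 4.581×10^-17 J = 286 eV.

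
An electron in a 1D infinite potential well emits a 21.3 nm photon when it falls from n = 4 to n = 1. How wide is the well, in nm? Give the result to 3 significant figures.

L = 0.311 nm

The photon carries ΔE = hc/λ = 6.626×10^-34·2.998×10^8/2.13×10^-8 m = 9.326×10^-18 J.
Since ΔE = (4² − 1²)E_1, E_1 = 6.217×10^-19 J, and L = h/√(8m_eE_1) = 3.11×10^-10 m = 0.311 nm.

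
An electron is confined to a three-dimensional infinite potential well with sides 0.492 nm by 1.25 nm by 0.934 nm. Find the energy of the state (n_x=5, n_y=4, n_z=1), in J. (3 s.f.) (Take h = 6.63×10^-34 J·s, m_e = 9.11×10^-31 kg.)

For a 3D rectangular well E = (h²/8m_e)·Σ n_i²/L_i² = (6.63×10^-34)²/(8·9.11×10^-31) · [5²/(0.492 nm)² + 4²/(1.25 nm)² + 1²/(0.934 nm)²].
Evaluating gives E = 6.92×10^-18 J.

E = 6.92×10^-18 J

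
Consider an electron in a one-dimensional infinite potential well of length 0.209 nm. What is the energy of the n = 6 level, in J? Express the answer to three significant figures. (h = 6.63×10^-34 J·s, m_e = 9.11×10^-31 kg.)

For an infinite well E_n = n²h²/(8m_eL²), so E_1 = h²/(8m_eL²) = (6.63×10^-34)²/(8·9.11×10^-31·(2.09×10^-10 m)²) = 1.381×10^-18 J.
Then E_6 = 6²·E_1 = 36·1.381×10^-18 J = 4.97×10^-17 J.

E_6 = 4.97×10^-17 J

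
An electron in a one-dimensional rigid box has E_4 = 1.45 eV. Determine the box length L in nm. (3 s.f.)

From E_n = n²h²/(8m_eL²), L = n·h/√(8m_eE_n).
E_4 = 1.45 eV = 2.323×10^-19 J, so L = 4·6.626×10^-34/√(8·9.109×10^-31·2.323×10^-19) = 2.04×10^-9 m = 2.04 nm.

L = 2.04 nm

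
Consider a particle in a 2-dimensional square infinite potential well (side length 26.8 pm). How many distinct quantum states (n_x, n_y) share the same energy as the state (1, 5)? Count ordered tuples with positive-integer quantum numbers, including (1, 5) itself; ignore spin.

degeneracy = 2

The level has n_x² + n_y² = 26. The ordered positive-integer solutions are (1, 5), (5, 1).
That gives 2 states.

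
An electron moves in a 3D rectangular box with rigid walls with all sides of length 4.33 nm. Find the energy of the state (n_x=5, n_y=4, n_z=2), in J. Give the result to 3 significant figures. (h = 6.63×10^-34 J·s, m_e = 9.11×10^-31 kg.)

For a 3D rectangular well E = (h²/8m_e)·Σ n_i²/L_i² = (6.63×10^-34)²/(8·9.11×10^-31) · [5²/(4.33 nm)² + 4²/(4.33 nm)² + 2²/(4.33 nm)²].
Evaluating gives E = 1.45×10^-19 J.

E = 1.45×10^-19 J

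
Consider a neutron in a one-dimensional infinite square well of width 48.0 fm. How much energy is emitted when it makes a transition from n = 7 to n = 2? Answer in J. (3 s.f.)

E_1 = h²/(8m_nL²) = 1.422×10^-14 J.
|ΔE| = |7² − 2²|·E_1 = 45·1.422×10^-14 J = 6.40×10^-13 J.

|ΔE| = 6.40×10^-13 J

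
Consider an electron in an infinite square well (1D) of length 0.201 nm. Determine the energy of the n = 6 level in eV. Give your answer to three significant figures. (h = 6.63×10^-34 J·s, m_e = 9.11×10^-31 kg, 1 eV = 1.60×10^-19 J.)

E_6 = 336 eV

For an infinite well E_n = n²h²/(8m_eL²), so E_1 = h²/(8m_eL²) = (6.63×10^-34)²/(8·9.11×10^-31·(2.01×10^-10 m)²) = 1.493×10^-18 J.
Then E_6 = 6²·E_1 = 36·1.493×10^-18 J = 5.375×10^-17 J.
Converting, E_6 = 5.375×10^-17 J / (1.60×10^-19 J/eV) = 336 eV.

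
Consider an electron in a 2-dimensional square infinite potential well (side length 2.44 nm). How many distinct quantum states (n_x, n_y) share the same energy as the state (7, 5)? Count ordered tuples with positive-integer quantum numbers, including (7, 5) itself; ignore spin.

degeneracy = 2

The level has n_x² + n_y² = 74. The ordered positive-integer solutions are (5, 7), (7, 5).
That gives 2 states.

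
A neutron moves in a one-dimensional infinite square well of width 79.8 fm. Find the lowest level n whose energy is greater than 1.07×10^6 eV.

n = 6

E_1 = h²/(8m_nL²) = 5.145×10^-15 J = 3.212×10^4 eV.
Need n² > 1.07×10^6/3.212×10^4 = 33.31, i.e. n > 5.771.
The smallest integer satisfying this is n = 6.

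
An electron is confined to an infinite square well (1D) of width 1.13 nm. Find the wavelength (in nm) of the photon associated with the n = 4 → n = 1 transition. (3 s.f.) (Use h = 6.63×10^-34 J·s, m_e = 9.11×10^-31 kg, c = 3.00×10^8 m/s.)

E_1 = h²/(8m_eL²) = 4.723×10^-20 J, so ΔE = (4² − 1²)E_1 = 7.084×10^-19 J.
λ = hc/ΔE = (6.63×10^-34·3.00×10^8)/7.084×10^-19 = 2.81×10^-7 m = 281 nm.

λ = 281 nm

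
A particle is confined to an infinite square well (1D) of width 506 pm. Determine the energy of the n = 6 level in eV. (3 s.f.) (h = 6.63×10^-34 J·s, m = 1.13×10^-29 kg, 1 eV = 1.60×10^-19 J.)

For an infinite well E_n = n²h²/(8mL²), so E_1 = h²/(8mL²) = (6.63×10^-34)²/(8·1.13×10^-29·(5.06×10^-10 m)²) = 1.899×10^-20 J.
Then E_6 = 6²·E_1 = 36·1.899×10^-20 J = 6.836×10^-19 J.
Converting, E_6 = 6.836×10^-19 J / (1.60×10^-19 J/eV) = 4.27 eV.

E_6 = 4.27 eV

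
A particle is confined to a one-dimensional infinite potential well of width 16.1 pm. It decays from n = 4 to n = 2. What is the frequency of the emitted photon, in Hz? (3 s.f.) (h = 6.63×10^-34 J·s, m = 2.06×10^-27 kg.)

E_1 = h²/(8mL²) = 1.029×10^-19 J and ΔE = (4² − 2²)E_1 = 1.235×10^-18 J.
f = ΔE/h = 1.235×10^-18/6.63×10^-34 = 1.86×10^15 Hz.

f = 1.86×10^15 Hz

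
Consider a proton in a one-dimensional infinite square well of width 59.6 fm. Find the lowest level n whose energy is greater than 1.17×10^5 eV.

n = 2

E_1 = h²/(8m_pL²) = 9.235×10^-15 J = 5.765×10^4 eV.
Need n² > 1.17×10^5/5.765×10^4 = 2.029, i.e. n > 1.424.
The smallest integer satisfying this is n = 2.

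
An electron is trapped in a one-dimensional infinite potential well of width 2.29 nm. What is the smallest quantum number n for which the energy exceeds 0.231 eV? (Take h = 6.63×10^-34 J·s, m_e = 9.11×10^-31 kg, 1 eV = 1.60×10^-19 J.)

n = 2

E_1 = h²/(8m_eL²) = 1.150×10^-20 J = 0.07188 eV.
Need n² > 0.231/0.07188 = 3.214, i.e. n > 1.793.
The smallest integer satisfying this is n = 2.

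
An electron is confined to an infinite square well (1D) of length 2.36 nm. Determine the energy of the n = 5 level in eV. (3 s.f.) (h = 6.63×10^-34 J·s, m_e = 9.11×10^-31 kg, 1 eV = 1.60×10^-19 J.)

E_5 = 1.69 eV

For an infinite well E_n = n²h²/(8m_eL²), so E_1 = h²/(8m_eL²) = (6.63×10^-34)²/(8·9.11×10^-31·(2.36×10^-9 m)²) = 1.083×10^-20 J.
Then E_5 = 5²·E_1 = 25·1.083×10^-20 J = 2.707×10^-19 J.
Converting, E_5 = 2.707×10^-19 J / (1.60×10^-19 J/eV) = 1.69 eV.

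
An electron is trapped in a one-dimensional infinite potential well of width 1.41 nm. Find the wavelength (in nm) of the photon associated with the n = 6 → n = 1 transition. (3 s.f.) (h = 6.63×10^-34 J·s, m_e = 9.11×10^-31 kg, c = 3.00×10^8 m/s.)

E_1 = h²/(8m_eL²) = 3.034×10^-20 J, so ΔE = (6² − 1²)E_1 = 1.062×10^-18 J.
λ = hc/ΔE = (6.63×10^-34·3.00×10^8)/1.062×10^-18 = 1.87×10^-7 m = 187 nm.

λ = 187 nm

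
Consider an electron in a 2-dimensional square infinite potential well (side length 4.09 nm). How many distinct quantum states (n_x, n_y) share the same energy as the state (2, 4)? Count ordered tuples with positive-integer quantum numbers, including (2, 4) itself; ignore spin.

The level has n_x² + n_y² = 20. The ordered positive-integer solutions are (2, 4), (4, 2).
That gives 2 states.

degeneracy = 2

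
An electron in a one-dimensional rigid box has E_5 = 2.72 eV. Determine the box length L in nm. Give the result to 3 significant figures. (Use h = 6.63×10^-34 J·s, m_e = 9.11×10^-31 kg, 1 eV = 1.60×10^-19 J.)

From E_n = n²h²/(8m_eL²), L = n·h/√(8m_eE_n).
E_5 = 2.72 eV = 4.352×10^-19 J, so L = 5·6.63×10^-34/√(8·9.11×10^-31·4.352×10^-19) = 1.86×10^-9 m = 1.86 nm.

L = 1.86 nm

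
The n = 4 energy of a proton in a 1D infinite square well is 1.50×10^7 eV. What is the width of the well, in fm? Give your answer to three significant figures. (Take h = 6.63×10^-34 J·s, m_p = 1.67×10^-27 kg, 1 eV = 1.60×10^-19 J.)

From E_n = n²h²/(8m_pL²), L = n·h/√(8m_pE_n).
E_4 = 1.50×10^7 eV = 2.400×10^-12 J, so L = 4·6.63×10^-34/√(8·1.67×10^-27·2.400×10^-12) = 1.48×10^-14 m = 14.8 fm.

L = 14.8 fm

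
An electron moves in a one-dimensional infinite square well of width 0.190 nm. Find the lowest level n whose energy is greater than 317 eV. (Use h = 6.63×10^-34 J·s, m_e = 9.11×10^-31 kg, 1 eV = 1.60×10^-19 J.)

n = 6

E_1 = h²/(8m_eL²) = 1.671×10^-18 J = 10.44 eV.
Need n² > 317/10.44 = 30.36, i.e. n > 5.510.
The smallest integer satisfying this is n = 6.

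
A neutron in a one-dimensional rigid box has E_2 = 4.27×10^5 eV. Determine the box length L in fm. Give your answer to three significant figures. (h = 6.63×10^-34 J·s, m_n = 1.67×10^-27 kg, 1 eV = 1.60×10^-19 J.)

From E_n = n²h²/(8m_nL²), L = n·h/√(8m_nE_n).
E_2 = 4.27×10^5 eV = 6.832×10^-14 J, so L = 2·6.63×10^-34/√(8·1.67×10^-27·6.832×10^-14) = 4.39×10^-14 m = 43.9 fm.

L = 43.9 fm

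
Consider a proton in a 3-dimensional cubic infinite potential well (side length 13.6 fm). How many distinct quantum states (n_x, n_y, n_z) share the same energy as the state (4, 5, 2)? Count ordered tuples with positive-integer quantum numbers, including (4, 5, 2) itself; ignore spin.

The level has n_x² + n_y² + n_z² = 45. The ordered positive-integer solutions are (2, 4, 5), (2, 5, 4), (4, 2, 5), (4, 5, 2), (5, 2, 4), (5, 4, 2).
That gives 6 states.

degeneracy = 6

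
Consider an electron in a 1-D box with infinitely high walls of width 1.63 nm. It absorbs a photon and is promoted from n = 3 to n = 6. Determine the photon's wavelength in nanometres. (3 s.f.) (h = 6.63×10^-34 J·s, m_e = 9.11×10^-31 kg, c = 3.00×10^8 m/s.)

E_1 = h²/(8m_eL²) = 2.270×10^-20 J, so ΔE = (6² − 3²)E_1 = 6.129×10^-19 J.
λ = hc/ΔE = (6.63×10^-34·3.00×10^8)/6.129×10^-19 = 3.25×10^-7 m = 325 nm.

λ = 325 nm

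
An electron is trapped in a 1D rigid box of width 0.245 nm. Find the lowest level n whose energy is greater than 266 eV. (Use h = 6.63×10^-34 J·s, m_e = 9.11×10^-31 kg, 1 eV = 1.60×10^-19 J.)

E_1 = h²/(8m_eL²) = 1.005×10^-18 J = 6.281 eV.
Need n² > 266/6.281 = 42.35, i.e. n > 6.508.
The smallest integer satisfying this is n = 7.

n = 7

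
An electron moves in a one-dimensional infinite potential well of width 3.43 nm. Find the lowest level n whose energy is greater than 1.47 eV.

E_1 = h²/(8m_eL²) = 5.121×10^-21 J = 0.03197 eV.
Need n² > 1.47/0.03197 = 45.98, i.e. n > 6.781.
The smallest integer satisfying this is n = 7.

n = 7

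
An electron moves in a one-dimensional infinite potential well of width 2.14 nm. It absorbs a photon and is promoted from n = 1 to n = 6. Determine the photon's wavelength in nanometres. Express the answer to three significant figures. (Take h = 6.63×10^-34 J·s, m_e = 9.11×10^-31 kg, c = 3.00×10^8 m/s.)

E_1 = h²/(8m_eL²) = 1.317×10^-20 J, so ΔE = (6² − 1²)E_1 = 4.610×10^-19 J.
λ = hc/ΔE = (6.63×10^-34·3.00×10^8)/4.610×10^-19 = 4.31×10^-7 m = 431 nm.

λ = 431 nm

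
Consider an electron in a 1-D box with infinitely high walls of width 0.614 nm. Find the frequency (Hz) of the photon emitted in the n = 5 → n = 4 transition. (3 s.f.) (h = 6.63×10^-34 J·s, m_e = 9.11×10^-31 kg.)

E_1 = h²/(8m_eL²) = 1.600×10^-19 J and ΔE = (5² − 4²)E_1 = 1.440×10^-18 J.
f = ΔE/h = 1.440×10^-18/6.63×10^-34 = 2.17×10^15 Hz.

f = 2.17×10^15 Hz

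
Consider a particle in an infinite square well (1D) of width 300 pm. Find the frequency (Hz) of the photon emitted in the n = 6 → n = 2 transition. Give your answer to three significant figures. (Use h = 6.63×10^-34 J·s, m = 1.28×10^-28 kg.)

E_1 = h²/(8mL²) = 4.770×10^-21 J and ΔE = (6² − 2²)E_1 = 1.526×10^-19 J.
f = ΔE/h = 1.526×10^-19/6.63×10^-34 = 2.30×10^14 Hz.

f = 2.30×10^14 Hz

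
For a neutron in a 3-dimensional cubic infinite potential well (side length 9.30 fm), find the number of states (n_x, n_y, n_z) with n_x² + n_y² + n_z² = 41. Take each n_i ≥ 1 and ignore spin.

The level has n_x² + n_y² + n_z² = 41. The ordered positive-integer solutions are (1, 2, 6), (1, 6, 2), (2, 1, 6), (2, 6, 1), (3, 4, 4), (4, 3, 4), (4, 4, 3), (6, 1, 2), (6, 2, 1).
That gives 9 states.

degeneracy = 9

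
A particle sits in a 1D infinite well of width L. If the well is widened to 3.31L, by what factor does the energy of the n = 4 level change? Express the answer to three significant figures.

0.0913

E_n ∝ 1/L², so the energy scales by 1/3.31² = 0.0913.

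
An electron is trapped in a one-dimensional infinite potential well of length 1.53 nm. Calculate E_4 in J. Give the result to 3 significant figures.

E_4 = 4.12×10^-19 J

For an infinite well E_n = n²h²/(8m_eL²), so E_1 = h²/(8m_eL²) = (6.626×10^-34)²/(8·9.109×10^-31·(1.53×10^-9 m)²) = 2.574×10^-20 J.
Then E_4 = 4²·E_1 = 16·2.574×10^-20 J = 4.12×10^-19 J.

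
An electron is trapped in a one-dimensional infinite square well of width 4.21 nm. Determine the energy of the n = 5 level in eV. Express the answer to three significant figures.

E_5 = 0.530 eV

For an infinite well E_n = n²h²/(8m_eL²), so E_1 = h²/(8m_eL²) = (6.626×10^-34)²/(8·9.109×10^-31·(4.21×10^-9 m)²) = 3.399×10^-21 J.
Then E_5 = 5²·E_1 = 25·3.399×10^-21 J = 8.498×10^-20 J.
Converting, E_5 = 8.498×10^-20 J / (1.602×10^-19 J/eV) = 0.530 eV.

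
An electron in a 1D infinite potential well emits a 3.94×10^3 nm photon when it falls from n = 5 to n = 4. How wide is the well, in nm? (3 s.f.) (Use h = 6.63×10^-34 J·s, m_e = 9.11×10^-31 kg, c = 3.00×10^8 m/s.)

L = 3.28 nm

The photon carries ΔE = hc/λ = 6.63×10^-34·3.00×10^8/3.94×10^-6 m = 5.048×10^-20 J.
Since ΔE = (5² − 4²)E_1, E_1 = 5.609×10^-21 J, and L = h/√(8m_eE_1) = 3.28×10^-9 m = 3.28 nm.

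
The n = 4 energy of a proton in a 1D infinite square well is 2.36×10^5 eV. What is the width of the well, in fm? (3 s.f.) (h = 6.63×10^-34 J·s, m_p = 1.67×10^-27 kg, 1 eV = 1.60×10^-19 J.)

From E_n = n²h²/(8m_pL²), L = n·h/√(8m_pE_n).
E_4 = 2.36×10^5 eV = 3.776×10^-14 J, so L = 4·6.63×10^-34/√(8·1.67×10^-27·3.776×10^-14) = 1.18×10^-13 m = 118 fm.

L = 118 fm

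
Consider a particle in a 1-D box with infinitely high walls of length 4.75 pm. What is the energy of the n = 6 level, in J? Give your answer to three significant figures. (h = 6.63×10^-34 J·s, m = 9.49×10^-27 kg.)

For an infinite well E_n = n²h²/(8mL²), so E_1 = h²/(8mL²) = (6.63×10^-34)²/(8·9.49×10^-27·(4.75×10^-12 m)²) = 2.566×10^-19 J.
Then E_6 = 6²·E_1 = 36·2.566×10^-19 J = 9.24×10^-18 J.

E_6 = 9.24×10^-18 J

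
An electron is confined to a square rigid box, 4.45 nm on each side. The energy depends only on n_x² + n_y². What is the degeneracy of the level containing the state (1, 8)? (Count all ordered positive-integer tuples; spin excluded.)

degeneracy = 4

The level has n_x² + n_y² = 65. The ordered positive-integer solutions are (1, 8), (4, 7), (7, 4), (8, 1).
That gives 4 states.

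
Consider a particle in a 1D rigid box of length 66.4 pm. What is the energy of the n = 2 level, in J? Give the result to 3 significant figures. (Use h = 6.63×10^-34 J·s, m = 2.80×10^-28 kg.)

E_2 = 1.78×10^-19 J

For an infinite well E_n = n²h²/(8mL²), so E_1 = h²/(8mL²) = (6.63×10^-34)²/(8·2.80×10^-28·(6.64×10^-11 m)²) = 4.451×10^-20 J.
Then E_2 = 2²·E_1 = 4·4.451×10^-20 J = 1.78×10^-19 J.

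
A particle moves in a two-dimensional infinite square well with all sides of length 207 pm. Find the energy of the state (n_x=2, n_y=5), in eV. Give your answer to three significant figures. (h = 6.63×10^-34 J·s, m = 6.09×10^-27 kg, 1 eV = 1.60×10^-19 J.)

E = 0.0382 eV

For a 2D rectangular well E = (h²/8m)·Σ n_i²/L_i² = (6.63×10^-34)²/(8·6.09×10^-27) · [2²/(207 pm)² + 5²/(207 pm)²].
Evaluating gives E = 6.106×10^-21 J = 0.0382 eV.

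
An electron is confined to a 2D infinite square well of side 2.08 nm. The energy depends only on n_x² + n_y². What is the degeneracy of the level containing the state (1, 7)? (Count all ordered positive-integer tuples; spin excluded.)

degeneracy = 3

The level has n_x² + n_y² = 50. The ordered positive-integer solutions are (1, 7), (5, 5), (7, 1).
That gives 3 states.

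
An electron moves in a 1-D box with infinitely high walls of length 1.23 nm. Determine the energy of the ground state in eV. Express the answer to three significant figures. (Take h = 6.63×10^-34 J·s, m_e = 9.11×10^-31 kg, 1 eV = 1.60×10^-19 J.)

E_1 = 0.249 eV

For an infinite well E_n = n²h²/(8m_eL²), so E_1 = h²/(8m_eL²) = (6.63×10^-34)²/(8·9.11×10^-31·(1.23×10^-9 m)²) = 3.987×10^-20 J.
Converting, E_1 = 3.987×10^-20 J / (1.60×10^-19 J/eV) = 0.249 eV.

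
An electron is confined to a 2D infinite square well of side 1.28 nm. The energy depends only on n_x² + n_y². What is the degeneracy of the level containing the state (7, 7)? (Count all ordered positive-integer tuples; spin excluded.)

The level has n_x² + n_y² = 98. The ordered positive-integer solutions are (7, 7).
That gives 1 state.

degeneracy = 1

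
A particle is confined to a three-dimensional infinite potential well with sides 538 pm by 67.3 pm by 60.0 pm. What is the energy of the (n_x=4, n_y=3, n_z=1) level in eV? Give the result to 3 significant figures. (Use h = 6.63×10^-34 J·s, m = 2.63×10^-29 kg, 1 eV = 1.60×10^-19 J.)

E = 30.3 eV

For a 3D rectangular well E = (h²/8m)·Σ n_i²/L_i² = (6.63×10^-34)²/(8·2.63×10^-29) · [4²/(538 pm)² + 3²/(67.3 pm)² + 1²/(60.0 pm)²].
Evaluating gives E = 4.847×10^-18 J = 30.3 eV.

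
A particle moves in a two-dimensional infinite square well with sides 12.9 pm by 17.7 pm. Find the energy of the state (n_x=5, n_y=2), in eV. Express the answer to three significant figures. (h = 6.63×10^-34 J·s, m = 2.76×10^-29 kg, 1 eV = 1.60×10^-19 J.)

E = 2.03×10^3 eV

For a 2D rectangular well E = (h²/8m)·Σ n_i²/L_i² = (6.63×10^-34)²/(8·2.76×10^-29) · [5²/(12.9 pm)² + 2²/(17.7 pm)²].
Evaluating gives E = 3.245×10^-16 J = 2.03×10^3 eV.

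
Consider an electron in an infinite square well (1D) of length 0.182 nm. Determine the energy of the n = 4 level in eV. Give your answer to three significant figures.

E_4 = 182 eV

For an infinite well E_n = n²h²/(8m_eL²), so E_1 = h²/(8m_eL²) = (6.626×10^-34)²/(8·9.109×10^-31·(1.82×10^-10 m)²) = 1.819×10^-18 J.
Then E_4 = 4²·E_1 = 16·1.819×10^-18 J = 2.910×10^-17 J.
Converting, E_4 = 2.910×10^-17 J / (1.602×10^-19 J/eV) = 182 eV.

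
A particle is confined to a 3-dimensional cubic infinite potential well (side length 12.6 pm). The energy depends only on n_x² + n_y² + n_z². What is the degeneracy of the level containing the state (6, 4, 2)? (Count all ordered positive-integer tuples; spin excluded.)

degeneracy = 6

The level has n_x² + n_y² + n_z² = 56. The ordered positive-integer solutions are (2, 4, 6), (2, 6, 4), (4, 2, 6), (4, 6, 2), (6, 2, 4), (6, 4, 2).
That gives 6 states.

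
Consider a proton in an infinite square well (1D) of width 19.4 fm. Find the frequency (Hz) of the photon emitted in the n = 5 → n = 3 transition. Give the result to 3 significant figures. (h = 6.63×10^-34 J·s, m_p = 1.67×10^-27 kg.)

E_1 = h²/(8m_pL²) = 8.742×10^-14 J and ΔE = (5² − 3²)E_1 = 1.399×10^-12 J.
f = ΔE/h = 1.399×10^-12/6.63×10^-34 = 2.11×10^21 Hz.

f = 2.11×10^21 Hz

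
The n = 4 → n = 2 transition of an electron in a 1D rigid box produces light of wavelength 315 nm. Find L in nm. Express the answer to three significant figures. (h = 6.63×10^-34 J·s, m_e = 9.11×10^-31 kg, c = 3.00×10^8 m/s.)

L = 1.07 nm

The photon carries ΔE = hc/λ = 6.63×10^-34·3.00×10^8/3.15×10^-7 m = 6.314×10^-19 J.
Since ΔE = (4² − 2²)E_1, E_1 = 5.262×10^-20 J, and L = h/√(8m_eE_1) = 1.07×10^-9 m = 1.07 nm.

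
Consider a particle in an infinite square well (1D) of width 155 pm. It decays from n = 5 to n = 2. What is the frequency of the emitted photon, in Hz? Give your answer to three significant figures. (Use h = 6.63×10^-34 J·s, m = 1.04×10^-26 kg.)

f = 6.97×10^12 Hz

E_1 = h²/(8mL²) = 2.199×10^-22 J and ΔE = (5² − 2²)E_1 = 4.618×10^-21 J.
f = ΔE/h = 4.618×10^-21/6.63×10^-34 = 6.97×10^12 Hz.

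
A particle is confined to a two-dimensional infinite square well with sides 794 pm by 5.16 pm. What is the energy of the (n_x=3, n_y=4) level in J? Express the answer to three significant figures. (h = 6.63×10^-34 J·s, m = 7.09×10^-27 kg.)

E = 4.66×10^-18 J

For a 2D rectangular well E = (h²/8m)·Σ n_i²/L_i² = (6.63×10^-34)²/(8·7.09×10^-27) · [3²/(794 pm)² + 4²/(5.16 pm)²].
Evaluating gives E = 4.66×10^-18 J.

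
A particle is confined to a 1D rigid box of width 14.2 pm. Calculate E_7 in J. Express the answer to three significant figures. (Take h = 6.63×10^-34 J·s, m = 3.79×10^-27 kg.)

For an infinite well E_n = n²h²/(8mL²), so E_1 = h²/(8mL²) = (6.63×10^-34)²/(8·3.79×10^-27·(1.42×10^-11 m)²) = 7.190×10^-20 J.
Then E_7 = 7²·E_1 = 49·7.190×10^-20 J = 3.52×10^-18 J.

E_7 = 3.52×10^-18 J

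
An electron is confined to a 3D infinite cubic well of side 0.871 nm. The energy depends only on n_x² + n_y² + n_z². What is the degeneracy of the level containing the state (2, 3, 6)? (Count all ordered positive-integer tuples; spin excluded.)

The level has n_x² + n_y² + n_z² = 49. The ordered positive-integer solutions are (2, 3, 6), (2, 6, 3), (3, 2, 6), (3, 6, 2), (6, 2, 3), (6, 3, 2).
That gives 6 states.

degeneracy = 6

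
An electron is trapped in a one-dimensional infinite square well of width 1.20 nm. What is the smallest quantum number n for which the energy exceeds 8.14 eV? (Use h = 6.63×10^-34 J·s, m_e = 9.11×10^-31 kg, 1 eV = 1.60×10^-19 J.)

E_1 = h²/(8m_eL²) = 4.188×10^-20 J = 0.2618 eV.
Need n² > 8.14/0.2618 = 31.09, i.e. n > 5.576.
The smallest integer satisfying this is n = 6.

n = 6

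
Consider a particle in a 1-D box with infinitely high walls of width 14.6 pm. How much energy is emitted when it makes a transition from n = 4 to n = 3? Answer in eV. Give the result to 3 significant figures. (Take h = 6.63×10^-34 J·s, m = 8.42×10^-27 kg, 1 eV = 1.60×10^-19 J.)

|ΔE| = 1.34 eV

E_1 = h²/(8mL²) = 3.061×10^-20 J.
|ΔE| = |4² − 3²|·E_1 = 7·3.061×10^-20 J = 2.143×10^-19 J = 1.34 eV.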